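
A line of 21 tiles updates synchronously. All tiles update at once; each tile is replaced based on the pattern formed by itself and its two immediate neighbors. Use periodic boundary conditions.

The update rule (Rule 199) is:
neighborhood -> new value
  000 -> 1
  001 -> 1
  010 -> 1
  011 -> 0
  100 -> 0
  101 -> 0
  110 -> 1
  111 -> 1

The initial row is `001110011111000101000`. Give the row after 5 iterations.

110110101011010101010

110110101111011101011
110010100111001101001
110110101011010101010
010010101001010101010
110110101011010101010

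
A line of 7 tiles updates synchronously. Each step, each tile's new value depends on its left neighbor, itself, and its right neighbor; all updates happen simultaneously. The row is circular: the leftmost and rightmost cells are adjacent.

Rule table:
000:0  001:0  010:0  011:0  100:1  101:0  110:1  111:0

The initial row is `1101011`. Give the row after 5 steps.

0100000
0010000
0001000
0000100
0000010

0000010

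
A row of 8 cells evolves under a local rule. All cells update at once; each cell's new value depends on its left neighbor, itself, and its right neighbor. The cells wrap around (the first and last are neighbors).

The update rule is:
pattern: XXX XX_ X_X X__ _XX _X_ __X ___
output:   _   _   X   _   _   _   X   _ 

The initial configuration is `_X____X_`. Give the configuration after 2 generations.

____X__X

generation 1: X____X__
generation 2: ____X__X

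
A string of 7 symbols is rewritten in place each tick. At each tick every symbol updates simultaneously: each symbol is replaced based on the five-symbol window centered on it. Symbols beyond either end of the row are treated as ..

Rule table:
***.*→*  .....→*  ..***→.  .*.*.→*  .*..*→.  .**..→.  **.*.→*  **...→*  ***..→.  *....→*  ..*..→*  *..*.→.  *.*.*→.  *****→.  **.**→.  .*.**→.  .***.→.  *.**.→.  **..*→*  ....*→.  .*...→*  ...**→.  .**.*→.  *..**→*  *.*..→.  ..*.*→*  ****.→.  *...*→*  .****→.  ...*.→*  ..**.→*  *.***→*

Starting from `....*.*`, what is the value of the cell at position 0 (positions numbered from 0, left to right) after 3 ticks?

*

**.***.
*..*..*
*..*..*
position 0 holds *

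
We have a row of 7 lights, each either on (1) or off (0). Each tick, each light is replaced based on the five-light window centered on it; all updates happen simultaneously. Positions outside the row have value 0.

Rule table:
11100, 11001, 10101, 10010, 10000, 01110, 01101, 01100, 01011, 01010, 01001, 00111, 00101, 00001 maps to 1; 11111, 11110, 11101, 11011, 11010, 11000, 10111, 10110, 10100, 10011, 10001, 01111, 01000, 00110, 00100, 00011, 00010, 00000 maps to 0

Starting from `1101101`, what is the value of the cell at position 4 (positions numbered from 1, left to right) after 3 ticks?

0100100
0011001
1001110
position 4 holds 1

1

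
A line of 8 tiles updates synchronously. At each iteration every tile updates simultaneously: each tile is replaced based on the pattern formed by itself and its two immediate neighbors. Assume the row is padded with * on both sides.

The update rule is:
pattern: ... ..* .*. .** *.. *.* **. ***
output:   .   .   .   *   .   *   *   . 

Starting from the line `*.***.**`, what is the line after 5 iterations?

***.***.
..***.**
..*.***.
...**.**
...****.

...****.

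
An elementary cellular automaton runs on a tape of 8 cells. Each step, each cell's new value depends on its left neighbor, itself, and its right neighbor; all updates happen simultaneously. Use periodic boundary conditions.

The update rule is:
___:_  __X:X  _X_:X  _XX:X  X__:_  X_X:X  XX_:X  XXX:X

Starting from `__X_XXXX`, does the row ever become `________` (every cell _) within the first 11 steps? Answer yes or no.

_XXXXXXX
XXXXXXXX
XXXXXXXX  (fixed point — unchanged through step 11)
step 11 is XXXXXXXX, still not uniform _

no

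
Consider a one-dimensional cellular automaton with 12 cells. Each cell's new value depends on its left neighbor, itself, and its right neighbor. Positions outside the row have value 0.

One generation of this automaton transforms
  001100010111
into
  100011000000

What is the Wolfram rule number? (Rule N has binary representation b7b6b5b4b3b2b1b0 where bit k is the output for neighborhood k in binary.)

position 10: 111 → 0  (bit 7 = 0)
position 3: 110 → 0  (bit 6 = 0)
position 8: 101 → 0  (bit 5 = 0)
position 4: 100 → 1  (bit 4 = 1)
position 2: 011 → 0  (bit 3 = 0)
position 7: 010 → 0  (bit 2 = 0)
position 1: 001 → 0  (bit 1 = 0)
position 0: 000 → 1  (bit 0 = 1)
bits b7..b0 = 00010001 = 17

17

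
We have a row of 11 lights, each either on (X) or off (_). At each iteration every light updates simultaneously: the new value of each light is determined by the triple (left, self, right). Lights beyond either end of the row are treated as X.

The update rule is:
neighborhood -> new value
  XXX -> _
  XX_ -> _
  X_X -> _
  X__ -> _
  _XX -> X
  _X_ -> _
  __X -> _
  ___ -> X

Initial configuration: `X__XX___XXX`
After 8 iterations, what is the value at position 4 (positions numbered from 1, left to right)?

iteration 1: ___X__X_X__
iteration 2: _X_________
iteration 3: ___XXXXXXX_
iteration 4: _X_X_______
iteration 5: _____XXXXX_
iteration 6: _XXX_X_____
iteration 7: _X_____XXX_
iteration 8: ___XXX_X___
position 4 holds X

X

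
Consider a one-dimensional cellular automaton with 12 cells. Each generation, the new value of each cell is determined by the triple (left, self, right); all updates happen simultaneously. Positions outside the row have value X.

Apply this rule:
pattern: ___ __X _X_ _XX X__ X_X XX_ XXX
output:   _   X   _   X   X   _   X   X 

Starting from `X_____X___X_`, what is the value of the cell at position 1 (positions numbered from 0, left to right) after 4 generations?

X

XX___X_X_X__
XXX_X_____XX
XXX__X___XXX
XXXXX_X_XXXX
position 1 holds X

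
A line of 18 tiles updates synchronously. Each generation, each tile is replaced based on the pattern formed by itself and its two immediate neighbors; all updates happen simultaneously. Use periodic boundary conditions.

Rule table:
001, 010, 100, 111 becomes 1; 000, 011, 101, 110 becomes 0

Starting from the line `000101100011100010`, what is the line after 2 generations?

110010110101010010

001100010101010111
110010110101010010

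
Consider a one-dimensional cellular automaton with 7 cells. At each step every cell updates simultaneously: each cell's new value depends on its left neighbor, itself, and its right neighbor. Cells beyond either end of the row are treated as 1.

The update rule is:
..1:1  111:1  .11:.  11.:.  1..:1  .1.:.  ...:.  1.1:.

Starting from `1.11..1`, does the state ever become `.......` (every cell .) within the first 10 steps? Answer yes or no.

....11.
1..1...
.11.1.1
.......
all cells are . at step 4

yes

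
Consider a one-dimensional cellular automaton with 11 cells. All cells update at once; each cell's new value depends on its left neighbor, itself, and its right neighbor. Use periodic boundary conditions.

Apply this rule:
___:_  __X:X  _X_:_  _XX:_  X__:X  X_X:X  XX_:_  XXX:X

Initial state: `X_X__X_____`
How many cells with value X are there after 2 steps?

_X_XX_X___X
X_X__X_X_X_
count of X: 5

5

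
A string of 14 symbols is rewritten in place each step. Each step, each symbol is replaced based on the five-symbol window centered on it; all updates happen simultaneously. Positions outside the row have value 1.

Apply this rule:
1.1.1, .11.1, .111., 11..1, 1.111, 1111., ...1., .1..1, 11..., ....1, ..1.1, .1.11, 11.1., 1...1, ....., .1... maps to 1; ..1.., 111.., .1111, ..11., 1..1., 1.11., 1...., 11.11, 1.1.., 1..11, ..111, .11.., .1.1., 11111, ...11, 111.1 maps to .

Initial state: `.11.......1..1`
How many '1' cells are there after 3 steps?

6

step 1: ...1.11111.1..
step 2: 111111..1.1.1.
step 3: ....1.1.1.1.11
count of 1: 6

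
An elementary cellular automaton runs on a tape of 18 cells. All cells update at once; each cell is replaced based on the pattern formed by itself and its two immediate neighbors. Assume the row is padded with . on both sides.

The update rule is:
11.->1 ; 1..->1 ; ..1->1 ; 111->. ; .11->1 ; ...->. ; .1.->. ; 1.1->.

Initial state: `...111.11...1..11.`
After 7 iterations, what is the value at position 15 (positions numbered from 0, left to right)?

..11.1.111.1.11111
.111...1.1...1...1
11.11.1...1.1.1.1.
11.11..1.1.......1
11.1111...1.....1.
11.1..11.1.1...1.1
11..1111....1.1...
position 15 holds .

.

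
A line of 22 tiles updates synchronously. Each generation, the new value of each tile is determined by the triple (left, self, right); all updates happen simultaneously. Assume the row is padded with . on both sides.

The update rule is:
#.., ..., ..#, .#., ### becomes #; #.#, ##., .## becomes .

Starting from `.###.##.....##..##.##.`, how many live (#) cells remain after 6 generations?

17

generation 1: #.#....#####..##.....#
generation 2: #.#####.###.##..######
generation 3: #..###...#....##.####.
generation 4: ###.#.########....##.#
generation 5: .#..#..######.####...#
generation 6: #######.####...##.####
count of #: 17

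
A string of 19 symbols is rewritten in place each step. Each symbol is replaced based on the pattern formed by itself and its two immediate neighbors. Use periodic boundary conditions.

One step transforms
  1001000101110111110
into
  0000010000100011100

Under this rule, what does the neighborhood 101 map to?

At position 8 the neighborhood is 101; the next row has 0 there.

0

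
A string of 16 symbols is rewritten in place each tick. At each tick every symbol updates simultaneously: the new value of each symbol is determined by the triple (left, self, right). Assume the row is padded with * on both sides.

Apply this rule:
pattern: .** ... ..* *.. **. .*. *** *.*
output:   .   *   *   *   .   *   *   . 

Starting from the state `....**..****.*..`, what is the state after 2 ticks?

****..**.**..***
***.**.....**.**

***.**.....**.**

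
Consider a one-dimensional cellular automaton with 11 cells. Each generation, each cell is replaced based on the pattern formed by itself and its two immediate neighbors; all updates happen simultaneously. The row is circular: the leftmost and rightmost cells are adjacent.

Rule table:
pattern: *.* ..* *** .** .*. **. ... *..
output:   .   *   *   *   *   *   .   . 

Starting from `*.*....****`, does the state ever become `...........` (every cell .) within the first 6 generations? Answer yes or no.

no

*.*...*****
*.*..******
*.*.*******
*.*.*******  (fixed point — unchanged through generation 6)
generation 6 is *.*.*******, still not uniform .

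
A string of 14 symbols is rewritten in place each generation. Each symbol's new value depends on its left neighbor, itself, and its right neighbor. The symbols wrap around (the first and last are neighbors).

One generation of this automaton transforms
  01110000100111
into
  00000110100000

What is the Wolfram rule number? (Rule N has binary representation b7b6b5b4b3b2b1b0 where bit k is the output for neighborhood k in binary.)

position 2: 111 → 0  (bit 7 = 0)
position 3: 110 → 0  (bit 6 = 0)
position 0: 101 → 0  (bit 5 = 0)
position 4: 100 → 0  (bit 4 = 0)
position 1: 011 → 0  (bit 3 = 0)
position 8: 010 → 1  (bit 2 = 1)
position 7: 001 → 0  (bit 1 = 0)
position 5: 000 → 1  (bit 0 = 1)
bits b7..b0 = 00000101 = 5

5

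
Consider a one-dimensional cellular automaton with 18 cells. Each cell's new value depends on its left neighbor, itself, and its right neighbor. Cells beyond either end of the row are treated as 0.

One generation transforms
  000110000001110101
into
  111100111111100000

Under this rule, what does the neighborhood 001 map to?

1

At position 2 the neighborhood is 001; the next row has 1 there.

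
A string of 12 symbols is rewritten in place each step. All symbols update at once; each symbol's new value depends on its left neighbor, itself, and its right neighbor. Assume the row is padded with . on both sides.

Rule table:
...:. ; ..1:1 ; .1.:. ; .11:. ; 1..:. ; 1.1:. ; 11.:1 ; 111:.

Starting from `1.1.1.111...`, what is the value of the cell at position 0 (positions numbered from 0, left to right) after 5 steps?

........1...
.......1....
......1.....
.....1......
....1.......
position 0 holds .

.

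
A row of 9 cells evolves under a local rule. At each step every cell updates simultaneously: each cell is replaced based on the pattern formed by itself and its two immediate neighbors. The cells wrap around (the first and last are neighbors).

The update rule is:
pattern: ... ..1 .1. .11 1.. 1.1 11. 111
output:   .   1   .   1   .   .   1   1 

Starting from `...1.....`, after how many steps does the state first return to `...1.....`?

9

..1......
.1.......
1........
........1
.......1.
......1..
.....1...
....1....
...1.....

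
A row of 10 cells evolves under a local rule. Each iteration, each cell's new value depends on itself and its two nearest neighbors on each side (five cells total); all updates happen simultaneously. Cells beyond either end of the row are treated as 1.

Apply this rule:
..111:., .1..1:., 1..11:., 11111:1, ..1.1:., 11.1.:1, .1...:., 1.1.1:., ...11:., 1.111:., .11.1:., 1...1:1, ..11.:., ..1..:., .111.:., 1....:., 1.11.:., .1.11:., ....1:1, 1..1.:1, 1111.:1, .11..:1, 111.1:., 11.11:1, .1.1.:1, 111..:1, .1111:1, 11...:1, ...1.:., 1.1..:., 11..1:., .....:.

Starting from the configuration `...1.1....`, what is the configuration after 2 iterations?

11.1..1...

11..1...1.
11.1..1...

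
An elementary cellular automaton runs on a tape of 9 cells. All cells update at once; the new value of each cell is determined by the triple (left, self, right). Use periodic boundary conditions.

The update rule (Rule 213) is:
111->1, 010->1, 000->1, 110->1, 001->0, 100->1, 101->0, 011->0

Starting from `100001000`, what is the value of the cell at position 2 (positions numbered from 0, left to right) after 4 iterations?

0

111101110
011100110
001110011
100111001
position 2 holds 0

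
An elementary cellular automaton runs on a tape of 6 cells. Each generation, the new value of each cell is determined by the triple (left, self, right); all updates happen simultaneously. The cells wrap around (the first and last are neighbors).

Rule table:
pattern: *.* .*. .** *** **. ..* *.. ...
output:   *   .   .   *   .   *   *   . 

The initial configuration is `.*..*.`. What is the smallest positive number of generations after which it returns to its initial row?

*.**.*
.*..*.

2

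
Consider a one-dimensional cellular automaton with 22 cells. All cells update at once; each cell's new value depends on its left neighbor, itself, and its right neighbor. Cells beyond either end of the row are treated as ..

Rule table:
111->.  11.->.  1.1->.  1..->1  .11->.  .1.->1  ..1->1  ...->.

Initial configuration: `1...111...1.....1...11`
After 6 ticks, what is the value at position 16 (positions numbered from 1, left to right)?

tick 1: 11.1...1.111...111.1..
tick 2: ...11.11....1.1....11.
tick 3: ..1.....1..11.11..1..1
tick 4: .111...1111.....111111
tick 5: 1...1.1....1...1......
tick 6: 11.11.11..111.111.....
position 16 holds 1

1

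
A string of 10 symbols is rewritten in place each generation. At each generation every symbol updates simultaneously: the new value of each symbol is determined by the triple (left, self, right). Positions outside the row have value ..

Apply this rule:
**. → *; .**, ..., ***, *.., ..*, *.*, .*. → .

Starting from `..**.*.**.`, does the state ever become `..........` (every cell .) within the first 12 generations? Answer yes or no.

...*....*.
..........
all cells are . at generation 2

yes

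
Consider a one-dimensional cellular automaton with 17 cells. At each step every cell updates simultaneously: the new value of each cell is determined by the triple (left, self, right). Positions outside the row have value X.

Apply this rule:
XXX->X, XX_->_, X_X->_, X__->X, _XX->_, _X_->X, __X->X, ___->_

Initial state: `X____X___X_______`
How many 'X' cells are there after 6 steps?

6

_X__XXX_XXX_____X
_XXX_X___X_X___X_
__X__XX_XX_XX_XX_
XXXXX____________
XXXX_X__________X
XXX__XX________X_
count of X: 6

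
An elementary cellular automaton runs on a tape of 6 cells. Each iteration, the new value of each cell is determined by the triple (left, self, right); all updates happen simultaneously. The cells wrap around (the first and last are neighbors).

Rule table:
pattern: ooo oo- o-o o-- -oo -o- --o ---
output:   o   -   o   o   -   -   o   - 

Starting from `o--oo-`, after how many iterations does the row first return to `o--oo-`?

2

-oo--o
o--oo-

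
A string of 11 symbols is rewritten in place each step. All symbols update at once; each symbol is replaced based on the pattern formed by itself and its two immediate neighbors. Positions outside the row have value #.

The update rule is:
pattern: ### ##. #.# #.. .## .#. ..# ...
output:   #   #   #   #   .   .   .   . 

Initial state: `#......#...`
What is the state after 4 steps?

step 1: ##......#..
step 2: ###......#.
step 3: ####......#
step 4: #####......

#####......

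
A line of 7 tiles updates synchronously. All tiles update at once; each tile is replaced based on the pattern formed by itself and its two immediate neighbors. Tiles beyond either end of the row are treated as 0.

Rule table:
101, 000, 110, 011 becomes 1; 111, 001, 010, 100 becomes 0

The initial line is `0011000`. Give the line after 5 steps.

1011011
0111111
0100001
0001100
1101101

1101101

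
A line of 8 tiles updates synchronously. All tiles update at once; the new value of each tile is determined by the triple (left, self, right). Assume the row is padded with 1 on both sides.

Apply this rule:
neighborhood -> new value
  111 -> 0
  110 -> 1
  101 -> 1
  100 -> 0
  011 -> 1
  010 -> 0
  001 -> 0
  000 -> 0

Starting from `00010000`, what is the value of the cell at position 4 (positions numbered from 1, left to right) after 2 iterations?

0

iteration 1: 00000000
iteration 2: 00000000
position 4 holds 0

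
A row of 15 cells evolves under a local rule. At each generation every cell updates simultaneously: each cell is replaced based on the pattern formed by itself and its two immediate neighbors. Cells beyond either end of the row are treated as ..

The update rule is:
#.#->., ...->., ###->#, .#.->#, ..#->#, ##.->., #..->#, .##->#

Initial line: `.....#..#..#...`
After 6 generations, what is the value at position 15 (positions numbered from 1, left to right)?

generation 1: ....#########..
generation 2: ...#########.#.
generation 3: ..#########..##
generation 4: .#########.###.
generation 5: #########..##.#
generation 6: ########.###..#
position 15 holds #

#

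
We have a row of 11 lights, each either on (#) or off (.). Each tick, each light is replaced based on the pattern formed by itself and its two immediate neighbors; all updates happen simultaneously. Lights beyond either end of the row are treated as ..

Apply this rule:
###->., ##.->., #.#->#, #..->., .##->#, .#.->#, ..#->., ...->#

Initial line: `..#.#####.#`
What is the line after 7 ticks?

#.###.#..##

#.###....##
###...##.#.
#...#.#.##.
#.#.#####..
#####.....#
#.....###.#
#.###.#..##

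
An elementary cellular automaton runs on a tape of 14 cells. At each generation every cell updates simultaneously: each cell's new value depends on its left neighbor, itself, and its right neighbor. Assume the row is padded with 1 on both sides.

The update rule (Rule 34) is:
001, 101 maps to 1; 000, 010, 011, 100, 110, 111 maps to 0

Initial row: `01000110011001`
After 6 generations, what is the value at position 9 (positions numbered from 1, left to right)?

10001000100010
00010001000101
00100010001010
01000100010101
10001000101010
00010001010101
position 9 holds 0

0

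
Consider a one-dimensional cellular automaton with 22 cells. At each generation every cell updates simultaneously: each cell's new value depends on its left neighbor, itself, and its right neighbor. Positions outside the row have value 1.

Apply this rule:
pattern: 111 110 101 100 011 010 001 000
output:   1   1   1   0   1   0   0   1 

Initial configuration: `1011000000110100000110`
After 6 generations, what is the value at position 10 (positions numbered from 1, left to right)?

1

1111011110111001110111
1111111111111001111111
1111111111111001111111  (fixed point — unchanged through generation 6)
position 10 holds 1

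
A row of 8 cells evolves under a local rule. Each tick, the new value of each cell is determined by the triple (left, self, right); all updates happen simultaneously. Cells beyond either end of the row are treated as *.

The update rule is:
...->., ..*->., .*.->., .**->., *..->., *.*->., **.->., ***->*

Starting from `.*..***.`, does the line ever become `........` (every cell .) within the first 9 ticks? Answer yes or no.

.....*..
........
all cells are . at tick 2

yes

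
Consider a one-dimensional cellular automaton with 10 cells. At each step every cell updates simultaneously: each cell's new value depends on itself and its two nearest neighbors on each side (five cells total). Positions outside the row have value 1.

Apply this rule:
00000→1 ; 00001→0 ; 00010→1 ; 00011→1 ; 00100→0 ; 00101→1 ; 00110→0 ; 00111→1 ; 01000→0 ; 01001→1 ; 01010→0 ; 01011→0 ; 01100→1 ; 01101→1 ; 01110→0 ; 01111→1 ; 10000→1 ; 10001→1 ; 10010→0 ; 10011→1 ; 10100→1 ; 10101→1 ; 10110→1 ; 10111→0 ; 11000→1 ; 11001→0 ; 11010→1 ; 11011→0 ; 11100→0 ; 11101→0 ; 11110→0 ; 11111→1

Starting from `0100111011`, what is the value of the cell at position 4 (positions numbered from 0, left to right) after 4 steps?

step 1: 1111100001
step 2: 1110011011
step 3: 1000101001
step 4: 0111101111
position 4 holds 1

1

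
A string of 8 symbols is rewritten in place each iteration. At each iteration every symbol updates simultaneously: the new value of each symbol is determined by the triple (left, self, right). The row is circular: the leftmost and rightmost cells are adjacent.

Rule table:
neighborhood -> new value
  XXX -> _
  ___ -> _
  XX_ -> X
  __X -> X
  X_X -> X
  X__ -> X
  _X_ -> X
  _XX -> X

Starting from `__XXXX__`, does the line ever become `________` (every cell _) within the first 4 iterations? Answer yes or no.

iteration 1: _XX__XX_
iteration 2: XXXXXXXX
iteration 3: ________
all cells are _ at iteration 3

yes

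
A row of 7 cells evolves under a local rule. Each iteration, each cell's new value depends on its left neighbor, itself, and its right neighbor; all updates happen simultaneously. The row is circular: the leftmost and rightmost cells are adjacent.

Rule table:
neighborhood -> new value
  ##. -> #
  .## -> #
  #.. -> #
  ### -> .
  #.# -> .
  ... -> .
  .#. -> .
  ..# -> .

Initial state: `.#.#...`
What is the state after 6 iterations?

iteration 1: ....#..
iteration 2: .....#.
iteration 3: ......#
iteration 4: #......
iteration 5: .#.....
iteration 6: ..#....

..#....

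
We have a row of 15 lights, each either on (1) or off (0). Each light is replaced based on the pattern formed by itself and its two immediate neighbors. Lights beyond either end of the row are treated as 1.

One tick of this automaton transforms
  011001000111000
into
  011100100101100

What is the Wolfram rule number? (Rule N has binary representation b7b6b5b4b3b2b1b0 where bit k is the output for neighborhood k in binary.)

position 10: 111 → 0  (bit 7 = 0)
position 2: 110 → 1  (bit 6 = 1)
position 0: 101 → 0  (bit 5 = 0)
position 3: 100 → 1  (bit 4 = 1)
position 1: 011 → 1  (bit 3 = 1)
position 5: 010 → 0  (bit 2 = 0)
position 4: 001 → 0  (bit 1 = 0)
position 7: 000 → 0  (bit 0 = 0)
bits b7..b0 = 01011000 = 88

88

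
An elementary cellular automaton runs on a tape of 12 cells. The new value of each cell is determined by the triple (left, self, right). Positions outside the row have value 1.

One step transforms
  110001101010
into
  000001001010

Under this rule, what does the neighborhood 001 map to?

0

At position 4 the neighborhood is 001; the next row has 0 there.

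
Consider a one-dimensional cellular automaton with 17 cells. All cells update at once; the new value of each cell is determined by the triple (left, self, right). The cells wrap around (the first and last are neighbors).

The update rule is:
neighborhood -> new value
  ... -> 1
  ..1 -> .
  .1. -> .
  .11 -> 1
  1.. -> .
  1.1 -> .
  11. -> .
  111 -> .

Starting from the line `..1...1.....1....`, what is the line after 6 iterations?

111.....1.....111

1...1...111...111
..1...1.1...1.1..
1...1.....1.....1
..1...111...111.1
....1.1...1.1....
111.....1.....111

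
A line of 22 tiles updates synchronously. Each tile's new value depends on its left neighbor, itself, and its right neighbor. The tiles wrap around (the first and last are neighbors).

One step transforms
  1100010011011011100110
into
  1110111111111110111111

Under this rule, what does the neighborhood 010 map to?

At position 5 the neighborhood is 010; the next row has 1 there.

1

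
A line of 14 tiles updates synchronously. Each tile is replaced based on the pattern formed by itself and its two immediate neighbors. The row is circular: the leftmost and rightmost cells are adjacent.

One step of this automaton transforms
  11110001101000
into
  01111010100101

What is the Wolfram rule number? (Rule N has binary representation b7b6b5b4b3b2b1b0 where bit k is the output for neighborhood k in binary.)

210

position 1: 111 → 1  (bit 7 = 1)
position 3: 110 → 1  (bit 6 = 1)
position 9: 101 → 0  (bit 5 = 0)
position 4: 100 → 1  (bit 4 = 1)
position 0: 011 → 0  (bit 3 = 0)
position 10: 010 → 0  (bit 2 = 0)
position 6: 001 → 1  (bit 1 = 1)
position 5: 000 → 0  (bit 0 = 0)
bits b7..b0 = 11010010 = 210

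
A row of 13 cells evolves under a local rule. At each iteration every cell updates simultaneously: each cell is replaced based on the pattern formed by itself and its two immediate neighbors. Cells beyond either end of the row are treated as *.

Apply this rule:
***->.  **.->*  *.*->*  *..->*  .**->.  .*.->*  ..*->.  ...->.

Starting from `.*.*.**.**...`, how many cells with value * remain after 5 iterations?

iteration 1: *****.**.**..
iteration 2: ....**.**.**.
iteration 3: *....**.**.**
iteration 4: **....**.**..
iteration 5: .**....**.**.
count of *: 6

6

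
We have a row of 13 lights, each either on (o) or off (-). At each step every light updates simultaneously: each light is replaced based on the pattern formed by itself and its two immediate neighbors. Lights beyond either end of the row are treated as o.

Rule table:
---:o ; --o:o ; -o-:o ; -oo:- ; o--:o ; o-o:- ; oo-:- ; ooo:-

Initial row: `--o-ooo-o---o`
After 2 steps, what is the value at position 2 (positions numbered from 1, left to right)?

ooo-----oooo-
---ooooo-----
position 2 holds -

-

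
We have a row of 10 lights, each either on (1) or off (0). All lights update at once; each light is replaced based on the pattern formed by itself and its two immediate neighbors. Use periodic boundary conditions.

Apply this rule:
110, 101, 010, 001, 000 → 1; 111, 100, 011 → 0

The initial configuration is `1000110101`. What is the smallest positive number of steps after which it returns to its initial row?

30

1011011110
1101100011
0110101100
1011110101
1100011110
0101100011
1110101101
0011110110
1100011010
0101101111
1110110001
0011010110
1101111010
0110001111
1010110001
1111010110
0001111011
0110001101
1010110111
1111011000
0001101011
0110111101
1011000111
1101011000
0111101011
1000111101
1011000110
1101011011
0111101100
1000110101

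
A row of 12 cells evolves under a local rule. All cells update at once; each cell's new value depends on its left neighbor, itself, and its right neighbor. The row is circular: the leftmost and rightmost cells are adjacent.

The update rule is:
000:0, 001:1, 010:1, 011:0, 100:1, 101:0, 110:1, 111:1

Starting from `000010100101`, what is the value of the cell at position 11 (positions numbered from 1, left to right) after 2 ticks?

0

tick 1: 100110111101
tick 2: 111010011100
position 11 holds 0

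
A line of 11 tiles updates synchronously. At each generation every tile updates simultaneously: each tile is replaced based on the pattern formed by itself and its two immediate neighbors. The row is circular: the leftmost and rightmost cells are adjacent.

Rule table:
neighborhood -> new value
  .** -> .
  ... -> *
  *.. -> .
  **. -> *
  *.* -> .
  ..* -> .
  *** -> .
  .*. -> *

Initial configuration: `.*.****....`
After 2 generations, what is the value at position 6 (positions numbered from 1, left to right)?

.

generation 1: .*....*.***
generation 2: .*.**.*...*
position 6 holds .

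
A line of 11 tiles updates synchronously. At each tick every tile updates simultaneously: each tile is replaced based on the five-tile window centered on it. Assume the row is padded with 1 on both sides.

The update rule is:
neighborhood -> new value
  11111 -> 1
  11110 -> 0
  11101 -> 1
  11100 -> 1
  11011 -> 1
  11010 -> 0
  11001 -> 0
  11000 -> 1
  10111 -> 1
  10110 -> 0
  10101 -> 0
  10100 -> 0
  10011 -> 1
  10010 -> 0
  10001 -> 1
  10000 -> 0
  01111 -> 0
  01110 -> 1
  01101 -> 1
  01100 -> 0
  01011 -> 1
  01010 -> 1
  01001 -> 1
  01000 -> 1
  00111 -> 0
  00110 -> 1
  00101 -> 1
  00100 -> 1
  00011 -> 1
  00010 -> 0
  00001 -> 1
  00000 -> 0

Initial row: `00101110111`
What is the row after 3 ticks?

00111111101
01001110111
00110111101

00110111101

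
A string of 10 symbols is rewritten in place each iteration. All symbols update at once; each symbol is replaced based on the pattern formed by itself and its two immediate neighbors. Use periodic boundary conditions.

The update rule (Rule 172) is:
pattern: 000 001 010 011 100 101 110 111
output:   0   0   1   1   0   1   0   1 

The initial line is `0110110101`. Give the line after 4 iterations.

1101111110

1101101111
1011011111
0110111111
1101111110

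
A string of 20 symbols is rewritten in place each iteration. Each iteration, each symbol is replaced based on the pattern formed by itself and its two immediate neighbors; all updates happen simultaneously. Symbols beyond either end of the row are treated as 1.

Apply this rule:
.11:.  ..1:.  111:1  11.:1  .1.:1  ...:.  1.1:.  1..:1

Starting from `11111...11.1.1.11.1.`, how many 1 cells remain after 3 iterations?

111111...1.1.1..1.1.
1111111..1.1.11.1.1.
11111111.1.1..1.1.1.
count of 1: 13

13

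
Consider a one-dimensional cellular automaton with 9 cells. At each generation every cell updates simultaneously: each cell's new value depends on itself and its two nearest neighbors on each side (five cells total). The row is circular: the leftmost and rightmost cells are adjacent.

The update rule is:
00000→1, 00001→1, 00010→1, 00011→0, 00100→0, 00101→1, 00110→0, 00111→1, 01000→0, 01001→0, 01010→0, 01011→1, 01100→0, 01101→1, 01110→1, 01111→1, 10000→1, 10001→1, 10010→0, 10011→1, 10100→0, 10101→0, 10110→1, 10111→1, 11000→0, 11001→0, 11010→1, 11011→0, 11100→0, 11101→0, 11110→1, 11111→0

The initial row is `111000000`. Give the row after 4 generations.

101110011

generation 1: 110011110
generation 2: 100111100
generation 3: 001111000
generation 4: 101110011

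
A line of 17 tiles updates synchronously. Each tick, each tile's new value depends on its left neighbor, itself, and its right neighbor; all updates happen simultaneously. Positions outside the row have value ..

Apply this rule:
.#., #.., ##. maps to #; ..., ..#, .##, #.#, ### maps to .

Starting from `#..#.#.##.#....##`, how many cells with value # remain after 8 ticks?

8

##.#.#..#.##....#
.#.#.##.#..##...#
.#.#..#.##..##..#
.#.##.#..##..##.#
.#..#.##..##..#.#
.##.#..##..##.#.#
..#.##..##..#.#.#
..#..##..##.#.#.#
count of #: 8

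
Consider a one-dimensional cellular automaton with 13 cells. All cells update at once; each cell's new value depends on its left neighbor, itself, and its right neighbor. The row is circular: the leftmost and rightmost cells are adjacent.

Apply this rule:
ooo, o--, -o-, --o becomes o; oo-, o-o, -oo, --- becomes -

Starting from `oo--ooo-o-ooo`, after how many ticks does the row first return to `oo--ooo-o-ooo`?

21

tick 1: o-oo-o--o--oo
tick 2: -----oooooo-o
tick 3: o---o-oooo--o
tick 4: -o-oo--oo-oo-
tick 5: oo---oo-----o
tick 6: o-o-o--o---o-
tick 7: o-o-ooooo-oo-
tick 8: o-o--ooo-----
tick 9: o-ooo-o-o---o
tick 10: ---o--o-oo-o-
tick 11: --ooooo----oo
tick 12: oo-ooo-o--o--
tick 13: ----o--oooooo
tick 14: o--oooo-oooo-
tick 15: ooo-oo---oo--
tick 16: -o----o-o--oo
tick 17: -oo--oo-ooo--
tick 18: o--oo----o-o-
tick 19: ooo--o--oo-o-
tick 20: -o-ooooo---o-
tick 21: oo--ooo-o-ooo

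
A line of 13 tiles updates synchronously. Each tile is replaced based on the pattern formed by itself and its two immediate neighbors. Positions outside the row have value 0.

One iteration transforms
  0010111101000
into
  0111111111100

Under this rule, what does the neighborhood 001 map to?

At position 1 the neighborhood is 001; the next row has 1 there.

1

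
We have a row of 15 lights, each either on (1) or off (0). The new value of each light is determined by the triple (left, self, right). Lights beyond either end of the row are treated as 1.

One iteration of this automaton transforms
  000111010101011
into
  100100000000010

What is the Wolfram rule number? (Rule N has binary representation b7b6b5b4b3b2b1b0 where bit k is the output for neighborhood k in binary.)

24

position 4: 111 → 0  (bit 7 = 0)
position 5: 110 → 0  (bit 6 = 0)
position 6: 101 → 0  (bit 5 = 0)
position 0: 100 → 1  (bit 4 = 1)
position 3: 011 → 1  (bit 3 = 1)
position 7: 010 → 0  (bit 2 = 0)
position 2: 001 → 0  (bit 1 = 0)
position 1: 000 → 0  (bit 0 = 0)
bits b7..b0 = 00011000 = 24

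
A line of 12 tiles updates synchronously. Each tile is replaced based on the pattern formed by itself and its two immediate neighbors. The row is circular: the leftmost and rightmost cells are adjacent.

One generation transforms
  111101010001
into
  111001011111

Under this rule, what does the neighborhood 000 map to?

1

At position 9 the neighborhood is 000; the next row has 1 there.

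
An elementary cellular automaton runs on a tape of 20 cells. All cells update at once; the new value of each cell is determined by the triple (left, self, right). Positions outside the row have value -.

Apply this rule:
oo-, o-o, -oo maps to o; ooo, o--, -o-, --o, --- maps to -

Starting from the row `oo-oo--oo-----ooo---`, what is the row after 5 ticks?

ooooo--oo-----o-o---
o---o--oo------o----
-------oo-----------
-------oo-----------  (fixed point — unchanged through tick 5)

-------oo-----------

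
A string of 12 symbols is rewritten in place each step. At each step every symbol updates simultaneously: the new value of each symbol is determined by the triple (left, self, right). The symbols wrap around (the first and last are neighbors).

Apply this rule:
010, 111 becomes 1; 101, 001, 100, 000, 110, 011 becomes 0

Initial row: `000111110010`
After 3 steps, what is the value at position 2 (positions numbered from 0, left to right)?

000011100010
000001000010
000001000010
position 2 holds 0

0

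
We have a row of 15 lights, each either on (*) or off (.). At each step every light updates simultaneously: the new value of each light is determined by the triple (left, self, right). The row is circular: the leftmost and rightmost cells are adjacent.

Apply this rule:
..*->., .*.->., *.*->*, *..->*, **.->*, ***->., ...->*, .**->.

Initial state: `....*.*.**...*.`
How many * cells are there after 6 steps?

***..*.*.***..*
..**..*.*..**..
*..**..*.*..***
**..**..*.*....
.**..**..*.***.
..**..**..*..**
count of *: 7

7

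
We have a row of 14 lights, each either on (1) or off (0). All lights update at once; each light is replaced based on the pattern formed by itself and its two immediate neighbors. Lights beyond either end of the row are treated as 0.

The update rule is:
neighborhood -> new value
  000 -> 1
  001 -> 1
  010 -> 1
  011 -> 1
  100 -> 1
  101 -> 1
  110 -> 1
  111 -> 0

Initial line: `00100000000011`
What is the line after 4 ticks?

11111111111111
10000000000001
11111111111111  (repeats tick 1; period 2)
tick 4: 10000000000001

10000000000001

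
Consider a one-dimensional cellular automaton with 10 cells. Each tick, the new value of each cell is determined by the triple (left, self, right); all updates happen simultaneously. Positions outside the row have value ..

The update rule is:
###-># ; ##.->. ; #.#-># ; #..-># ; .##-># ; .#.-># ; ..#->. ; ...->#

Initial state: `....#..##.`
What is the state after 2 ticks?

tick 1: ###.##.#.#
tick 2: ##.##.####

##.##.####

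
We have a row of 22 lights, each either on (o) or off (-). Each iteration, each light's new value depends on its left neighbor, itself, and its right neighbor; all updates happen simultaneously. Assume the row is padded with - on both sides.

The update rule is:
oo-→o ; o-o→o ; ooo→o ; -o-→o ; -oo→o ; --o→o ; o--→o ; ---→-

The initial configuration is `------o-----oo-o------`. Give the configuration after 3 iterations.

-----ooo---oooooo-----
----ooooo-oooooooo----
---oooooooooooooooo---

---oooooooooooooooo---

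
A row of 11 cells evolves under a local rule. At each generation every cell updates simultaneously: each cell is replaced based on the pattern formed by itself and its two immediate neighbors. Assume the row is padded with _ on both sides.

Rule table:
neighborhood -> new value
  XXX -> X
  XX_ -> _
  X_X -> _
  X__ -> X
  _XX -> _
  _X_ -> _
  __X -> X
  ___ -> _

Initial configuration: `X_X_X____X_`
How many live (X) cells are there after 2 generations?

3

_____X__X_X
____X_XX___
count of X: 3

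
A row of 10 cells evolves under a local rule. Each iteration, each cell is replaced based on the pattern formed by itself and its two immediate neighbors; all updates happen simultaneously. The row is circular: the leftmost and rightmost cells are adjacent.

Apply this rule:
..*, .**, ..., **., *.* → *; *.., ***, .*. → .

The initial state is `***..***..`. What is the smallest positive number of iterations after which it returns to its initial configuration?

iteration 1: *.*.**.*.*
iteration 2: **.****.**
iteration 3: .***..***.
iteration 4: **.*.**.*.
iteration 5: ***.****.*
iteration 6: ..***..***
iteration 7: .**.*.**.*
iteration 8: ****.****.
iteration 9: *..***..**
iteration 10: *.**.*.**.
iteration 11: .****.****
iteration 12: **..***..*
iteration 13: .*.**.*.**
iteration 14: *.****.***
iteration 15: ***..***..

15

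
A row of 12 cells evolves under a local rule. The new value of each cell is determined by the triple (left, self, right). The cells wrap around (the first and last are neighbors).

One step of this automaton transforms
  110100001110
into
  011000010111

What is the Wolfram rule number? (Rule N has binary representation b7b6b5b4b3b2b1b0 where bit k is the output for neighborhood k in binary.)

226

position 9: 111 → 1  (bit 7 = 1)
position 1: 110 → 1  (bit 6 = 1)
position 2: 101 → 1  (bit 5 = 1)
position 4: 100 → 0  (bit 4 = 0)
position 0: 011 → 0  (bit 3 = 0)
position 3: 010 → 0  (bit 2 = 0)
position 7: 001 → 1  (bit 1 = 1)
position 5: 000 → 0  (bit 0 = 0)
bits b7..b0 = 11100010 = 226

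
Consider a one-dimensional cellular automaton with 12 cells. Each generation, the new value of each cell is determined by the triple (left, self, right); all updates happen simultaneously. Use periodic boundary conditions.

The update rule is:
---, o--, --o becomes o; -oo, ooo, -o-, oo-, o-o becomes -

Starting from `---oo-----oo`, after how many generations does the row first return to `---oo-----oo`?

2

ooo--ooooo--
---oo-----oo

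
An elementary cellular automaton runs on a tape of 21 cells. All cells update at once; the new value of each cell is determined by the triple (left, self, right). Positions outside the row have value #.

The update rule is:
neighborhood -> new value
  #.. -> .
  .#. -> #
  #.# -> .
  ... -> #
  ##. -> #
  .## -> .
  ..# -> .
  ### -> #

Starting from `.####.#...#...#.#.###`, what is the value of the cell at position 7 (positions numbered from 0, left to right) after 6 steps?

.

..###.#.#.#.#.#.#..##
...##.#.#.#.#.#.#...#
.#..#.#.#.#.#.#.#.#..
.#..#.#.#.#.#.#.#.#..  (fixed point — unchanged through step 6)
position 7 holds .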